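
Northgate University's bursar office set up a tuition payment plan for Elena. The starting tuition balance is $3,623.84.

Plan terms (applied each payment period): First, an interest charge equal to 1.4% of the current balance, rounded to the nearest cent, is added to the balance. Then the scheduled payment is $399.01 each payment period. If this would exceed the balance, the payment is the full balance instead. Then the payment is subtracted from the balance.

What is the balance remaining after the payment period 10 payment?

Payment period 1: opening $3,623.84; interest $50.73 → $3,674.57; payment $399.01; balance $3,275.56
Payment period 2: opening $3,275.56; interest $45.86 → $3,321.42; payment $399.01; balance $2,922.41
Payment period 3: opening $2,922.41; interest $40.91 → $2,963.32; payment $399.01; balance $2,564.31
Payment period 4: opening $2,564.31; interest $35.90 → $2,600.21; payment $399.01; balance $2,201.20
Payment period 5: opening $2,201.20; interest $30.82 → $2,232.02; payment $399.01; balance $1,833.01
Payment period 6: opening $1,833.01; interest $25.66 → $1,858.67; payment $399.01; balance $1,459.66
Payment period 7: opening $1,459.66; interest $20.44 → $1,480.10; payment $399.01; balance $1,081.09
Payment period 8: opening $1,081.09; interest $15.14 → $1,096.23; payment $399.01; balance $697.22
Payment period 9: opening $697.22; interest $9.76 → $706.98; payment $399.01; balance $307.97
Payment period 10: opening $307.97; interest $4.31 → $312.28; payment $312.28; balance $0.00

$0.00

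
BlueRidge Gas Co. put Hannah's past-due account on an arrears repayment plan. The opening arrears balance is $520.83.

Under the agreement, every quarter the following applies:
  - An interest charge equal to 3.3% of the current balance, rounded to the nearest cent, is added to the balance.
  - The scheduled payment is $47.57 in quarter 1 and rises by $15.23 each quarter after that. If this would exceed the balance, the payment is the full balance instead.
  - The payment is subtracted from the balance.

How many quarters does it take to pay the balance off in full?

7

Quarter 1: $520.83 +$17.19 interest = $538.02; pay $47.57 → $490.45
Quarter 2: $490.45 +$16.18 interest = $506.63; pay $62.80 → $443.83
Quarter 3: $443.83 +$14.65 interest = $458.48; pay $78.03 → $380.45
Quarter 4: $380.45 +$12.55 interest = $393.00; pay $93.26 → $299.74
Quarter 5: $299.74 +$9.89 interest = $309.63; pay $108.49 → $201.14
Quarter 6: $201.14 +$6.64 interest = $207.78; pay $123.72 → $84.06
Quarter 7: $84.06 +$2.77 interest = $86.83; pay $86.83 → $0.00
Balance reaches $0.00 in quarter 7.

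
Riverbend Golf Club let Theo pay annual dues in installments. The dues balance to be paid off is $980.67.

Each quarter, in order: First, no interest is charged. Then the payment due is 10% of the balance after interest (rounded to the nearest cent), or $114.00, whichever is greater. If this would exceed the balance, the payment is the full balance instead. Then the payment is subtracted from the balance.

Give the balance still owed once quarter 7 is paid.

Quarter 1: opening $980.67; payment $114.00; balance $866.67
Quarter 2: opening $866.67; payment $114.00; balance $752.67
Quarter 3: opening $752.67; payment $114.00; balance $638.67
Quarter 4: opening $638.67; payment $114.00; balance $524.67
Quarter 5: opening $524.67; payment $114.00; balance $410.67
Quarter 6: opening $410.67; payment $114.00; balance $296.67
Quarter 7: opening $296.67; payment $114.00; balance $182.67

$182.67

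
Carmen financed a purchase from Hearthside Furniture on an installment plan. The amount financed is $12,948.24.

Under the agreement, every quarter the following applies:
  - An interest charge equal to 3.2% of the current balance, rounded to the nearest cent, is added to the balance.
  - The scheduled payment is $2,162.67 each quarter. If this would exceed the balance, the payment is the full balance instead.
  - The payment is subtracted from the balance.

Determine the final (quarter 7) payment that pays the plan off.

Quarter 1: opening $12,948.24; interest $414.34 → $13,362.58; payment $2,162.67; balance $11,199.91
Quarter 2: opening $11,199.91; interest $358.40 → $11,558.31; payment $2,162.67; balance $9,395.64
Quarter 3: opening $9,395.64; interest $300.66 → $9,696.30; payment $2,162.67; balance $7,533.63
Quarter 4: opening $7,533.63; interest $241.08 → $7,774.71; payment $2,162.67; balance $5,612.04
Quarter 5: opening $5,612.04; interest $179.59 → $5,791.63; payment $2,162.67; balance $3,628.96
Quarter 6: opening $3,628.96; interest $116.13 → $3,745.09; payment $2,162.67; balance $1,582.42
Quarter 7: opening $1,582.42; interest $50.64 → $1,633.06; payment $1,633.06; balance $0.00

$1,633.06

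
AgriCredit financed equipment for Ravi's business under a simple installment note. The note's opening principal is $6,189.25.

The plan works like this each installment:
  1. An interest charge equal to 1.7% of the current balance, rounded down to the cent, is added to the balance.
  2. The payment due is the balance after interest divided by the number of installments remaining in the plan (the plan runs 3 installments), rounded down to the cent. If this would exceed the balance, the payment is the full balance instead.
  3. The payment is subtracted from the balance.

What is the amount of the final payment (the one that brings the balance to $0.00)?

# | Opening | Interest | Payment | End bal
1 | $6,189.25 | $105.21 | $2,098.15 | $4,196.31
2 | $4,196.31 | $71.33 | $2,133.82 | $2,133.82
3 | $2,133.82 | $36.27 | $2,170.09 | $0.00

$2,170.09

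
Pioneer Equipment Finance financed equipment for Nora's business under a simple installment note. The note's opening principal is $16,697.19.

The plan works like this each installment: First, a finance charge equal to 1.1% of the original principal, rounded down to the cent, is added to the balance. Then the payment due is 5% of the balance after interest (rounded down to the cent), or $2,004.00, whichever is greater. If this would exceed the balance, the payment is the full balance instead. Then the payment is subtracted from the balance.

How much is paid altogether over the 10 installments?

$18,533.79

Installment 1: opening $16,697.19; interest $183.66 → $16,880.85; payment $2,004.00; balance $14,876.85
Installment 2: opening $14,876.85; interest $183.66 → $15,060.51; payment $2,004.00; balance $13,056.51
Installment 3: opening $13,056.51; interest $183.66 → $13,240.17; payment $2,004.00; balance $11,236.17
Installment 4: opening $11,236.17; interest $183.66 → $11,419.83; payment $2,004.00; balance $9,415.83
Installment 5: opening $9,415.83; interest $183.66 → $9,599.49; payment $2,004.00; balance $7,595.49
Installment 6: opening $7,595.49; interest $183.66 → $7,779.15; payment $2,004.00; balance $5,775.15
Installment 7: opening $5,775.15; interest $183.66 → $5,958.81; payment $2,004.00; balance $3,954.81
Installment 8: opening $3,954.81; interest $183.66 → $4,138.47; payment $2,004.00; balance $2,134.47
Installment 9: opening $2,134.47; interest $183.66 → $2,318.13; payment $2,004.00; balance $314.13
Installment 10: opening $314.13; interest $183.66 → $497.79; payment $497.79; balance $0.00
Total paid: $18,533.79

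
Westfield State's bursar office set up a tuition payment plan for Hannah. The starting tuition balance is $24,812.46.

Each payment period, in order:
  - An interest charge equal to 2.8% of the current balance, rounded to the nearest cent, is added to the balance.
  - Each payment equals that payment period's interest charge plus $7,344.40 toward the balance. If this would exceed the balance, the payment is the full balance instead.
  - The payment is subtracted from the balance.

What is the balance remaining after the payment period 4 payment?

Payment period 1: opening $24,812.46; interest $694.75 → $25,507.21; payment $8,039.15; balance $17,468.06
Payment period 2: opening $17,468.06; interest $489.11 → $17,957.17; payment $7,833.51; balance $10,123.66
Payment period 3: opening $10,123.66; interest $283.46 → $10,407.12; payment $7,627.86; balance $2,779.26
Payment period 4: opening $2,779.26; interest $77.82 → $2,857.08; payment $2,857.08; balance $0.00

$0.00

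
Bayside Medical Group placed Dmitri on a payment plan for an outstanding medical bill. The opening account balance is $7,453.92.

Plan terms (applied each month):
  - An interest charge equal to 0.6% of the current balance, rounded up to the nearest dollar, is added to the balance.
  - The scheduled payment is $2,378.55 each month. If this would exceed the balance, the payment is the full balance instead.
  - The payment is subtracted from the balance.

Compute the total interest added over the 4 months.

Month 1: opening $7,453.92; interest $45.00 → $7,498.92; payment $2,378.55; balance $5,120.37
Month 2: opening $5,120.37; interest $31.00 → $5,151.37; payment $2,378.55; balance $2,772.82
Month 3: opening $2,772.82; interest $17.00 → $2,789.82; payment $2,378.55; balance $411.27
Month 4: opening $411.27; interest $3.00 → $414.27; payment $414.27; balance $0.00
Total interest: $45.00 + $31.00 + $17.00 + $3.00 = $96.00

$96.00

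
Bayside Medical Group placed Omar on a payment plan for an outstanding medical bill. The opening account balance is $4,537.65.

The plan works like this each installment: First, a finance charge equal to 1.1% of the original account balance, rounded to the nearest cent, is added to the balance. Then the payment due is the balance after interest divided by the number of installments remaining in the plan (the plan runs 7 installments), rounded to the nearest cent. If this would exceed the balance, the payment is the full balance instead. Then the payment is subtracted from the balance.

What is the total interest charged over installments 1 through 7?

$349.37

Installment 1: opening $4,537.65; interest $49.91 → $4,587.56; payment $655.37; balance $3,932.19
Installment 2: opening $3,932.19; interest $49.91 → $3,982.10; payment $663.68; balance $3,318.42
Installment 3: opening $3,318.42; interest $49.91 → $3,368.33; payment $673.67; balance $2,694.66
Installment 4: opening $2,694.66; interest $49.91 → $2,744.57; payment $686.14; balance $2,058.43
Installment 5: opening $2,058.43; interest $49.91 → $2,108.34; payment $702.78; balance $1,405.56
Installment 6: opening $1,405.56; interest $49.91 → $1,455.47; payment $727.74; balance $727.73
Installment 7: opening $727.73; interest $49.91 → $777.64; payment $777.64; balance $0.00
Total interest: $49.91 + $49.91 + $49.91 + $49.91 + $49.91 + $49.91 + $49.91 = $349.37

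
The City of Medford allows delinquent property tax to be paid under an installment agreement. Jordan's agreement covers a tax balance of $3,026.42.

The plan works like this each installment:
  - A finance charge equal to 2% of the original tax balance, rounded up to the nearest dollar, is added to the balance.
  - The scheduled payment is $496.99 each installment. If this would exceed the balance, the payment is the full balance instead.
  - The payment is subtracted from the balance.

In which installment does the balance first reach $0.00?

7

Installment 1: opening $3,026.42; interest $61.00 → $3,087.42; payment $496.99; balance $2,590.43
Installment 2: opening $2,590.43; interest $61.00 → $2,651.43; payment $496.99; balance $2,154.44
Installment 3: opening $2,154.44; interest $61.00 → $2,215.44; payment $496.99; balance $1,718.45
Installment 4: opening $1,718.45; interest $61.00 → $1,779.45; payment $496.99; balance $1,282.46
Installment 5: opening $1,282.46; interest $61.00 → $1,343.46; payment $496.99; balance $846.47
Installment 6: opening $846.47; interest $61.00 → $907.47; payment $496.99; balance $410.48
Installment 7: opening $410.48; interest $61.00 → $471.48; payment $471.48; balance $0.00
Balance reaches $0.00 in installment 7.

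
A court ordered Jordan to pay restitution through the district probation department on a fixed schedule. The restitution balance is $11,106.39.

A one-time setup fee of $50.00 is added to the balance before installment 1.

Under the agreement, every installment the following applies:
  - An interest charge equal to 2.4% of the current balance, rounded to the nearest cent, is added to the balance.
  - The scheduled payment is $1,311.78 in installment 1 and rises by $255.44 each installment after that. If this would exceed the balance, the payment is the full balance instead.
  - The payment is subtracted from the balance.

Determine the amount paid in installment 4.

$2,078.10

Installment 1: $11,156.39 +$267.75 interest = $11,424.14; pay $1,311.78 → $10,112.36
Installment 2: $10,112.36 +$242.70 interest = $10,355.06; pay $1,567.22 → $8,787.84
Installment 3: $8,787.84 +$210.91 interest = $8,998.75; pay $1,822.66 → $7,176.09
Installment 4: $7,176.09 +$172.23 interest = $7,348.32; pay $2,078.10 → $5,270.22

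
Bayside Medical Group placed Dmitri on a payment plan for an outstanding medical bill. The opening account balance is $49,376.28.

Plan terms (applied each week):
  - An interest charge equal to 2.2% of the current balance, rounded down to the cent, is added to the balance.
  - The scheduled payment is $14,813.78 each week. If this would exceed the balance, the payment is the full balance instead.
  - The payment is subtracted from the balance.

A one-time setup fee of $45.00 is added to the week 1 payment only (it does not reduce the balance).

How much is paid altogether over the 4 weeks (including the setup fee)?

Week 1: $49,376.28 +$1,086.27 interest = $50,462.55; pay $14,813.78 (+ $45.00 fee) → $35,648.77
Week 2: $35,648.77 +$784.27 interest = $36,433.04; pay $14,813.78 → $21,619.26
Week 3: $21,619.26 +$475.62 interest = $22,094.88; pay $14,813.78 → $7,281.10
Week 4: $7,281.10 +$160.18 interest = $7,441.28; pay $7,441.28 → $0.00
Total paid: $51,927.62

$51,927.62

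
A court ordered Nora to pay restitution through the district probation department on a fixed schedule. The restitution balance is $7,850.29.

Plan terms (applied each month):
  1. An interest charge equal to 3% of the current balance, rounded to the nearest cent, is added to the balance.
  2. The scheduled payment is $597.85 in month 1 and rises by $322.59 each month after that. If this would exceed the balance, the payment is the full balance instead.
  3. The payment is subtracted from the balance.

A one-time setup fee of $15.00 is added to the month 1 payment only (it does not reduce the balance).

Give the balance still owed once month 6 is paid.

Month 1: opening $7,850.29; interest $235.51 → $8,085.80; payment $597.85 (+ $15.00 fee); balance $7,487.95
Month 2: opening $7,487.95; interest $224.64 → $7,712.59; payment $920.44; balance $6,792.15
Month 3: opening $6,792.15; interest $203.76 → $6,995.91; payment $1,243.03; balance $5,752.88
Month 4: opening $5,752.88; interest $172.59 → $5,925.47; payment $1,565.62; balance $4,359.85
Month 5: opening $4,359.85; interest $130.80 → $4,490.65; payment $1,888.21; balance $2,602.44
Month 6: opening $2,602.44; interest $78.07 → $2,680.51; payment $2,210.80; balance $469.71

$469.71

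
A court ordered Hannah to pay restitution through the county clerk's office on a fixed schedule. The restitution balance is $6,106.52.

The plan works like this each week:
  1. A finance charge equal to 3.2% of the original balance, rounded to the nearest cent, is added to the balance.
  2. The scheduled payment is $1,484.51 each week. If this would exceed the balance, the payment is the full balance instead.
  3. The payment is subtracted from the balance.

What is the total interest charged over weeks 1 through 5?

$977.05

Week 1: $6,106.52 +$195.41 interest = $6,301.93; pay $1,484.51 → $4,817.42
Week 2: $4,817.42 +$195.41 interest = $5,012.83; pay $1,484.51 → $3,528.32
Week 3: $3,528.32 +$195.41 interest = $3,723.73; pay $1,484.51 → $2,239.22
Week 4: $2,239.22 +$195.41 interest = $2,434.63; pay $1,484.51 → $950.12
Week 5: $950.12 +$195.41 interest = $1,145.53; pay $1,145.53 → $0.00
Total interest: $195.41 + $195.41 + $195.41 + $195.41 + $195.41 = $977.05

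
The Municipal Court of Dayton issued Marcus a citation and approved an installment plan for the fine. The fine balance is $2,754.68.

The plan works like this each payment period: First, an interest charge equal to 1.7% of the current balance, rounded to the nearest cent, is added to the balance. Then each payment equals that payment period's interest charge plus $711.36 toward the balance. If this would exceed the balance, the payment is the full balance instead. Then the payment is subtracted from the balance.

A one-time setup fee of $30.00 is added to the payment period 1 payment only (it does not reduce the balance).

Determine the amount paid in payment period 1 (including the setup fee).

# | Opening | Interest | Payment | Fee | End bal
1 | $2,754.68 | $46.83 | $758.19 | $30.00 | $2,043.32

$788.19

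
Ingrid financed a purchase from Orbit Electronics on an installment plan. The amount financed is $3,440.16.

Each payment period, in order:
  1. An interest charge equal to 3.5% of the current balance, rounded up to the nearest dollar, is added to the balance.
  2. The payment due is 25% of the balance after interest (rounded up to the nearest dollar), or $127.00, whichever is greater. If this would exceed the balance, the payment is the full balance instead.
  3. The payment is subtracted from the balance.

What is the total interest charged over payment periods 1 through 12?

$511.00

Payment period 1: opening $3,440.16; interest $121.00 → $3,561.16; payment $891.00; balance $2,670.16
Payment period 2: opening $2,670.16; interest $94.00 → $2,764.16; payment $692.00; balance $2,072.16
Payment period 3: opening $2,072.16; interest $73.00 → $2,145.16; payment $537.00; balance $1,608.16
Payment period 4: opening $1,608.16; interest $57.00 → $1,665.16; payment $417.00; balance $1,248.16
Payment period 5: opening $1,248.16; interest $44.00 → $1,292.16; payment $324.00; balance $968.16
Payment period 6: opening $968.16; interest $34.00 → $1,002.16; payment $251.00; balance $751.16
Payment period 7: opening $751.16; interest $27.00 → $778.16; payment $195.00; balance $583.16
Payment period 8: opening $583.16; interest $21.00 → $604.16; payment $152.00; balance $452.16
Payment period 9: opening $452.16; interest $16.00 → $468.16; payment $127.00; balance $341.16
Payment period 10: opening $341.16; interest $12.00 → $353.16; payment $127.00; balance $226.16
Payment period 11: opening $226.16; interest $8.00 → $234.16; payment $127.00; balance $107.16
Payment period 12: opening $107.16; interest $4.00 → $111.16; payment $111.16; balance $0.00
Total interest: $121.00 + $94.00 + $73.00 + $57.00 + $44.00 + $34.00 + $27.00 + $21.00 + $16.00 + $12.00 + $8.00 + $4.00 = $511.00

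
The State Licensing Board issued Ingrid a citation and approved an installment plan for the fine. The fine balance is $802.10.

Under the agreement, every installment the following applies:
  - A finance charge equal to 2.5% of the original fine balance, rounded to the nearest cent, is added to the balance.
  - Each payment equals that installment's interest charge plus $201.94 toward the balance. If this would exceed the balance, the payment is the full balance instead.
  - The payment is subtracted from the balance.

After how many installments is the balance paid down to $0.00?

4

Installment 1: $802.10 +$20.05 interest = $822.15; pay $221.99 → $600.16
Installment 2: $600.16 +$20.05 interest = $620.21; pay $221.99 → $398.22
Installment 3: $398.22 +$20.05 interest = $418.27; pay $221.99 → $196.28
Installment 4: $196.28 +$20.05 interest = $216.33; pay $216.33 → $0.00
Balance reaches $0.00 in installment 4.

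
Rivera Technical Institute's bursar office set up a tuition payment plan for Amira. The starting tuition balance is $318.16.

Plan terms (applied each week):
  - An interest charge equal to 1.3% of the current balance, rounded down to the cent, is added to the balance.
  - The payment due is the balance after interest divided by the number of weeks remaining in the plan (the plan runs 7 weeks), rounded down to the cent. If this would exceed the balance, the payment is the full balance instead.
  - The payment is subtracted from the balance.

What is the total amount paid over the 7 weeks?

# | Opening | Interest | Payment | End bal
1 | $318.16 | $4.13 | $46.04 | $276.25
2 | $276.25 | $3.59 | $46.64 | $233.20
3 | $233.20 | $3.03 | $47.24 | $188.99
4 | $188.99 | $2.45 | $47.86 | $143.58
5 | $143.58 | $1.86 | $48.48 | $96.96
6 | $96.96 | $1.26 | $49.11 | $49.11
7 | $49.11 | $0.63 | $49.74 | $0.00
Total paid: $335.11

$335.11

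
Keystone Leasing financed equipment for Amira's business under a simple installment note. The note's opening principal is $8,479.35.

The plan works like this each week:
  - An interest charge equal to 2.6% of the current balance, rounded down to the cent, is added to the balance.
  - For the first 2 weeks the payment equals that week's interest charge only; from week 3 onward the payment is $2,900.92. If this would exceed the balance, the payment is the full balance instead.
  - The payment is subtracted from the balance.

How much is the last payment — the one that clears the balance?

$232.98

Week 1: opening $8,479.35; interest $220.46 → $8,699.81; payment $220.46; balance $8,479.35
Week 2: opening $8,479.35; interest $220.46 → $8,699.81; payment $220.46; balance $8,479.35
Week 3: opening $8,479.35; interest $220.46 → $8,699.81; payment $2,900.92; balance $5,798.89
Week 4: opening $5,798.89; interest $150.77 → $5,949.66; payment $2,900.92; balance $3,048.74
Week 5: opening $3,048.74; interest $79.26 → $3,128.00; payment $2,900.92; balance $227.08
Week 6: opening $227.08; interest $5.90 → $232.98; payment $232.98; balance $0.00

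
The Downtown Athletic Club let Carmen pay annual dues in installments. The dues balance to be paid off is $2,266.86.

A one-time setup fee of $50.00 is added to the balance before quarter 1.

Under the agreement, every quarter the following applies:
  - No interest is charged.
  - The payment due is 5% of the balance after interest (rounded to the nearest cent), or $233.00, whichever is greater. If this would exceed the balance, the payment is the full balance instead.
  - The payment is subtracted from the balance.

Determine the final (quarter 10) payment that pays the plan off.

# | Opening | Payment | End bal
1 | $2,316.86 | $233.00 | $2,083.86
2 | $2,083.86 | $233.00 | $1,850.86
3 | $1,850.86 | $233.00 | $1,617.86
4 | $1,617.86 | $233.00 | $1,384.86
5 | $1,384.86 | $233.00 | $1,151.86
6 | $1,151.86 | $233.00 | $918.86
7 | $918.86 | $233.00 | $685.86
8 | $685.86 | $233.00 | $452.86
9 | $452.86 | $233.00 | $219.86
10 | $219.86 | $219.86 | $0.00

$219.86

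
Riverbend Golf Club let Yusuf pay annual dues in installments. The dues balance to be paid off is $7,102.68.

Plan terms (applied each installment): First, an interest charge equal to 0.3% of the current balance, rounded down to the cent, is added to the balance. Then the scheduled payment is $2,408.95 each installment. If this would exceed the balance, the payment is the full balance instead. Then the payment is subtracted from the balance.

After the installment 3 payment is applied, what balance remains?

Installment 1: opening $7,102.68; interest $21.30 → $7,123.98; payment $2,408.95; balance $4,715.03
Installment 2: opening $4,715.03; interest $14.14 → $4,729.17; payment $2,408.95; balance $2,320.22
Installment 3: opening $2,320.22; interest $6.96 → $2,327.18; payment $2,327.18; balance $0.00

$0.00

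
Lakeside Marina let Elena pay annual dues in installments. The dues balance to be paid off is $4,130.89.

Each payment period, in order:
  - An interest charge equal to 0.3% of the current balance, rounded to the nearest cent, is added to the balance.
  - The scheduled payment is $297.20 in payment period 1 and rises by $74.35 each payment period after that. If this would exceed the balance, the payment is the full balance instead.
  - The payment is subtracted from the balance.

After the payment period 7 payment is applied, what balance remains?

$550.03

Payment period 1: $4,130.89 +$12.39 interest = $4,143.28; pay $297.20 → $3,846.08
Payment period 2: $3,846.08 +$11.54 interest = $3,857.62; pay $371.55 → $3,486.07
Payment period 3: $3,486.07 +$10.46 interest = $3,496.53; pay $445.90 → $3,050.63
Payment period 4: $3,050.63 +$9.15 interest = $3,059.78; pay $520.25 → $2,539.53
Payment period 5: $2,539.53 +$7.62 interest = $2,547.15; pay $594.60 → $1,952.55
Payment period 6: $1,952.55 +$5.86 interest = $1,958.41; pay $668.95 → $1,289.46
Payment period 7: $1,289.46 +$3.87 interest = $1,293.33; pay $743.30 → $550.03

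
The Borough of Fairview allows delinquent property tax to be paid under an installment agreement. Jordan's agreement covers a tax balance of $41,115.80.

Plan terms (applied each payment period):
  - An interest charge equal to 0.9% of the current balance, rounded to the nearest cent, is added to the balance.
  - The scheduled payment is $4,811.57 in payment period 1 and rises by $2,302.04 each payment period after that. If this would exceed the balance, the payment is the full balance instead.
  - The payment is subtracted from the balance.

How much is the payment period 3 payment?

$9,415.65

Payment period 1: $41,115.80 +$370.04 interest = $41,485.84; pay $4,811.57 → $36,674.27
Payment period 2: $36,674.27 +$330.07 interest = $37,004.34; pay $7,113.61 → $29,890.73
Payment period 3: $29,890.73 +$269.02 interest = $30,159.75; pay $9,415.65 → $20,744.10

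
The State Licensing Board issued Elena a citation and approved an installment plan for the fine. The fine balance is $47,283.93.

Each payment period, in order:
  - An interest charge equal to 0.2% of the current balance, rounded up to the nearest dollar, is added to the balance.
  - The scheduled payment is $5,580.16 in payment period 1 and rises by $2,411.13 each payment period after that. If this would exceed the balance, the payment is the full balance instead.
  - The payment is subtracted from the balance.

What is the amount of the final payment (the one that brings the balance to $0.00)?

$10,813.51

Payment period 1: opening $47,283.93; interest $95.00 → $47,378.93; payment $5,580.16; balance $41,798.77
Payment period 2: opening $41,798.77; interest $84.00 → $41,882.77; payment $7,991.29; balance $33,891.48
Payment period 3: opening $33,891.48; interest $68.00 → $33,959.48; payment $10,402.42; balance $23,557.06
Payment period 4: opening $23,557.06; interest $48.00 → $23,605.06; payment $12,813.55; balance $10,791.51
Payment period 5: opening $10,791.51; interest $22.00 → $10,813.51; payment $10,813.51; balance $0.00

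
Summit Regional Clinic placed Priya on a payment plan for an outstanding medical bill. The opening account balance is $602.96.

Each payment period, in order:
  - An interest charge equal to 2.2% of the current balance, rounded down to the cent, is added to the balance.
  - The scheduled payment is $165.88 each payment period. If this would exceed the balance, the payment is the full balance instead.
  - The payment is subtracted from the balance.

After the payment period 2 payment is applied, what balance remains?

Payment period 1: $602.96 +$13.26 interest = $616.22; pay $165.88 → $450.34
Payment period 2: $450.34 +$9.90 interest = $460.24; pay $165.88 → $294.36

$294.36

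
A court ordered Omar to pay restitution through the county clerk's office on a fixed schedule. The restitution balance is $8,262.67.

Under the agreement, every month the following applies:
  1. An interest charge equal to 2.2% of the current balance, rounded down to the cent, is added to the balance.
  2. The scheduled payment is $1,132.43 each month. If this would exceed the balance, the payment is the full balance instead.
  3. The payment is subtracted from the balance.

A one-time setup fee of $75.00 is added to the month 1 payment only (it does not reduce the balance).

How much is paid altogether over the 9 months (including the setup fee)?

Month 1: opening $8,262.67; interest $181.77 → $8,444.44; payment $1,132.43 (+ $75.00 fee); balance $7,312.01
Month 2: opening $7,312.01; interest $160.86 → $7,472.87; payment $1,132.43; balance $6,340.44
Month 3: opening $6,340.44; interest $139.48 → $6,479.92; payment $1,132.43; balance $5,347.49
Month 4: opening $5,347.49; interest $117.64 → $5,465.13; payment $1,132.43; balance $4,332.70
Month 5: opening $4,332.70; interest $95.31 → $4,428.01; payment $1,132.43; balance $3,295.58
Month 6: opening $3,295.58; interest $72.50 → $3,368.08; payment $1,132.43; balance $2,235.65
Month 7: opening $2,235.65; interest $49.18 → $2,284.83; payment $1,132.43; balance $1,152.40
Month 8: opening $1,152.40; interest $25.35 → $1,177.75; payment $1,132.43; balance $45.32
Month 9: opening $45.32; interest $0.99 → $46.31; payment $46.31; balance $0.00
Total paid: $9,180.75

$9,180.75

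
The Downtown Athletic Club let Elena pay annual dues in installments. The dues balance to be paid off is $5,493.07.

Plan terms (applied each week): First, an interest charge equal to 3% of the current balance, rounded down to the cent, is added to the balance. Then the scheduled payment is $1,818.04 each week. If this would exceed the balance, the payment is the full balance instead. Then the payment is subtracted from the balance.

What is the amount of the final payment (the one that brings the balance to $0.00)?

$394.52

Week 1: opening $5,493.07; interest $164.79 → $5,657.86; payment $1,818.04; balance $3,839.82
Week 2: opening $3,839.82; interest $115.19 → $3,955.01; payment $1,818.04; balance $2,136.97
Week 3: opening $2,136.97; interest $64.10 → $2,201.07; payment $1,818.04; balance $383.03
Week 4: opening $383.03; interest $11.49 → $394.52; payment $394.52; balance $0.00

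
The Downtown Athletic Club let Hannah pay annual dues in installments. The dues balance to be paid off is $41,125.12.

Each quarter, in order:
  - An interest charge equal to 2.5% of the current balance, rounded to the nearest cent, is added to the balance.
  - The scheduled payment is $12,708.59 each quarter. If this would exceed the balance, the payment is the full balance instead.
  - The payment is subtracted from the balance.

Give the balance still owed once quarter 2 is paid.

Quarter 1: opening $41,125.12; interest $1,028.13 → $42,153.25; payment $12,708.59; balance $29,444.66
Quarter 2: opening $29,444.66; interest $736.12 → $30,180.78; payment $12,708.59; balance $17,472.19

$17,472.19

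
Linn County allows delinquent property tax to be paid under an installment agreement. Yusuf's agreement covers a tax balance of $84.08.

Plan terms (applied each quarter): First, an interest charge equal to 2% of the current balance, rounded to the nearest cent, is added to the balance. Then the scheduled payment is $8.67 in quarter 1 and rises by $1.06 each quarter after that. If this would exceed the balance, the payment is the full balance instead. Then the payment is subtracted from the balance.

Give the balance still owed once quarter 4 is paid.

$48.83

Quarter 1: opening $84.08; interest $1.68 → $85.76; payment $8.67; balance $77.09
Quarter 2: opening $77.09; interest $1.54 → $78.63; payment $9.73; balance $68.90
Quarter 3: opening $68.90; interest $1.38 → $70.28; payment $10.79; balance $59.49
Quarter 4: opening $59.49; interest $1.19 → $60.68; payment $11.85; balance $48.83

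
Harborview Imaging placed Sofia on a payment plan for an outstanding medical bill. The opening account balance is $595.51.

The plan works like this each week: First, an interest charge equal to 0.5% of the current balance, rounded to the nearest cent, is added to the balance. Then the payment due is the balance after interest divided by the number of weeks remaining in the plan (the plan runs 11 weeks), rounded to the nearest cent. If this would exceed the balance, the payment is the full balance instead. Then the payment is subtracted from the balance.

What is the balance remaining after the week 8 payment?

$169.03

Week 1: $595.51 +$2.98 interest = $598.49; pay $54.41 → $544.08
Week 2: $544.08 +$2.72 interest = $546.80; pay $54.68 → $492.12
Week 3: $492.12 +$2.46 interest = $494.58; pay $54.95 → $439.63
Week 4: $439.63 +$2.20 interest = $441.83; pay $55.23 → $386.60
Week 5: $386.60 +$1.93 interest = $388.53; pay $55.50 → $333.03
Week 6: $333.03 +$1.67 interest = $334.70; pay $55.78 → $278.92
Week 7: $278.92 +$1.39 interest = $280.31; pay $56.06 → $224.25
Week 8: $224.25 +$1.12 interest = $225.37; pay $56.34 → $169.03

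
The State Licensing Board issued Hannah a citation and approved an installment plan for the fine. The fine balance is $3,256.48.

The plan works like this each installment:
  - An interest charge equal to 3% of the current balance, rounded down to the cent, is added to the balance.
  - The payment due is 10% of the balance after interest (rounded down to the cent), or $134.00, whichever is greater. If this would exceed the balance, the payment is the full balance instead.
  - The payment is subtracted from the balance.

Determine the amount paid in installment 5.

$247.68

Installment 1: opening $3,256.48; interest $97.69 → $3,354.17; payment $335.41; balance $3,018.76
Installment 2: opening $3,018.76; interest $90.56 → $3,109.32; payment $310.93; balance $2,798.39
Installment 3: opening $2,798.39; interest $83.95 → $2,882.34; payment $288.23; balance $2,594.11
Installment 4: opening $2,594.11; interest $77.82 → $2,671.93; payment $267.19; balance $2,404.74
Installment 5: opening $2,404.74; interest $72.14 → $2,476.88; payment $247.68; balance $2,229.20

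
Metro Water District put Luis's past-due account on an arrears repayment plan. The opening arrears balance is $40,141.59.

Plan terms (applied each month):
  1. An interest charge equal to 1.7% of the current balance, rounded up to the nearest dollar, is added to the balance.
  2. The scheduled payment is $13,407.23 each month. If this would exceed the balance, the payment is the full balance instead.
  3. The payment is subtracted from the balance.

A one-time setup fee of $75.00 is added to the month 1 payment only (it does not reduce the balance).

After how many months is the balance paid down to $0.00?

4

Month 1: $40,141.59 +$683.00 interest = $40,824.59; pay $13,407.23 (+ $75.00 fee) → $27,417.36
Month 2: $27,417.36 +$467.00 interest = $27,884.36; pay $13,407.23 → $14,477.13
Month 3: $14,477.13 +$247.00 interest = $14,724.13; pay $13,407.23 → $1,316.90
Month 4: $1,316.90 +$23.00 interest = $1,339.90; pay $1,339.90 → $0.00
Balance reaches $0.00 in month 4.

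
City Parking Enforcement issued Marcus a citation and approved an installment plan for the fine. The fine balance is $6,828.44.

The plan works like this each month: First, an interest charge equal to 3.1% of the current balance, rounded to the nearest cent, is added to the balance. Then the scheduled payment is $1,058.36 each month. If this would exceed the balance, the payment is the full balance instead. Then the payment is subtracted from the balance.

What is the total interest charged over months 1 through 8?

Month 1: opening $6,828.44; interest $211.68 → $7,040.12; payment $1,058.36; balance $5,981.76
Month 2: opening $5,981.76; interest $185.43 → $6,167.19; payment $1,058.36; balance $5,108.83
Month 3: opening $5,108.83; interest $158.37 → $5,267.20; payment $1,058.36; balance $4,208.84
Month 4: opening $4,208.84; interest $130.47 → $4,339.31; payment $1,058.36; balance $3,280.95
Month 5: opening $3,280.95; interest $101.71 → $3,382.66; payment $1,058.36; balance $2,324.30
Month 6: opening $2,324.30; interest $72.05 → $2,396.35; payment $1,058.36; balance $1,337.99
Month 7: opening $1,337.99; interest $41.48 → $1,379.47; payment $1,058.36; balance $321.11
Month 8: opening $321.11; interest $9.95 → $331.06; payment $331.06; balance $0.00
Total interest: $211.68 + $185.43 + $158.37 + $130.47 + $101.71 + $72.05 + $41.48 + $9.95 = $911.14

$911.14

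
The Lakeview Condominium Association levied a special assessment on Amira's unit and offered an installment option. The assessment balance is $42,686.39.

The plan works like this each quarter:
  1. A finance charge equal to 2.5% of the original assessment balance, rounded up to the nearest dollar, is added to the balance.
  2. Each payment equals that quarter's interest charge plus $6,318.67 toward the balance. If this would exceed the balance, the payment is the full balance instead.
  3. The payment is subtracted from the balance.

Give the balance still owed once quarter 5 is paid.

$11,093.04

Quarter 1: $42,686.39 +$1,068.00 interest = $43,754.39; pay $7,386.67 → $36,367.72
Quarter 2: $36,367.72 +$1,068.00 interest = $37,435.72; pay $7,386.67 → $30,049.05
Quarter 3: $30,049.05 +$1,068.00 interest = $31,117.05; pay $7,386.67 → $23,730.38
Quarter 4: $23,730.38 +$1,068.00 interest = $24,798.38; pay $7,386.67 → $17,411.71
Quarter 5: $17,411.71 +$1,068.00 interest = $18,479.71; pay $7,386.67 → $11,093.04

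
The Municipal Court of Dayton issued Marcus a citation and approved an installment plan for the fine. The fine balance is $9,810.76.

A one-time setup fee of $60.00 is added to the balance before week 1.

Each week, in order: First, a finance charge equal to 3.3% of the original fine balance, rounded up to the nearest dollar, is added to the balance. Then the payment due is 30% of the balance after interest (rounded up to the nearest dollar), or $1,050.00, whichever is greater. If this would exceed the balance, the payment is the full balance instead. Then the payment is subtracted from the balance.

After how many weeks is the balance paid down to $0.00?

Week 1: opening $9,870.76; interest $324.00 → $10,194.76; payment $3,059.00; balance $7,135.76
Week 2: opening $7,135.76; interest $324.00 → $7,459.76; payment $2,238.00; balance $5,221.76
Week 3: opening $5,221.76; interest $324.00 → $5,545.76; payment $1,664.00; balance $3,881.76
Week 4: opening $3,881.76; interest $324.00 → $4,205.76; payment $1,262.00; balance $2,943.76
Week 5: opening $2,943.76; interest $324.00 → $3,267.76; payment $1,050.00; balance $2,217.76
Week 6: opening $2,217.76; interest $324.00 → $2,541.76; payment $1,050.00; balance $1,491.76
Week 7: opening $1,491.76; interest $324.00 → $1,815.76; payment $1,050.00; balance $765.76
Week 8: opening $765.76; interest $324.00 → $1,089.76; payment $1,050.00; balance $39.76
Week 9: opening $39.76; interest $324.00 → $363.76; payment $363.76; balance $0.00
Balance reaches $0.00 in week 9.

9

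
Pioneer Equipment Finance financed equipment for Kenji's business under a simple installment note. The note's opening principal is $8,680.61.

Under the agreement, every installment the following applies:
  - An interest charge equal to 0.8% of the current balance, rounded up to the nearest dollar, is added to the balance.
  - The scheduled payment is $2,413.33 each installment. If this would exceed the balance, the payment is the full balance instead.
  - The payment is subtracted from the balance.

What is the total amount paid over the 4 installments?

$8,846.61

# | Opening | Interest | Payment | End bal
1 | $8,680.61 | $70.00 | $2,413.33 | $6,337.28
2 | $6,337.28 | $51.00 | $2,413.33 | $3,974.95
3 | $3,974.95 | $32.00 | $2,413.33 | $1,593.62
4 | $1,593.62 | $13.00 | $1,606.62 | $0.00
Total paid: $8,846.61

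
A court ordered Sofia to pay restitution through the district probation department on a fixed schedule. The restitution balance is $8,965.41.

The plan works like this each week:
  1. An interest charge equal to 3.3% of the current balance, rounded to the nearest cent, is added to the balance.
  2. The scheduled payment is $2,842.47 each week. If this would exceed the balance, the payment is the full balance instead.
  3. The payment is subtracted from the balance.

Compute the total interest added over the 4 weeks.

$668.02

# | Opening | Interest | Payment | End bal
1 | $8,965.41 | $295.86 | $2,842.47 | $6,418.80
2 | $6,418.80 | $211.82 | $2,842.47 | $3,788.15
3 | $3,788.15 | $125.01 | $2,842.47 | $1,070.69
4 | $1,070.69 | $35.33 | $1,106.02 | $0.00
Total interest: $295.86 + $211.82 + $125.01 + $35.33 = $668.02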